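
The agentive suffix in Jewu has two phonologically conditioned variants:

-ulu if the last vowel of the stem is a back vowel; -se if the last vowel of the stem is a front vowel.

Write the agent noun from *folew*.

folewse

*folew* — last vowel /e/ (a front vowel) → -se → *folewse*.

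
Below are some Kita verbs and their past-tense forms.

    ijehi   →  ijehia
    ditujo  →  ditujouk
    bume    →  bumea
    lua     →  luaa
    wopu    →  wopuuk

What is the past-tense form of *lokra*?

Looking at the last vowel of each stem: -uk when the last vowel of the stem is a rounded vowel (*ditujo*, *wopu*); -a when the last vowel of the stem is an unrounded vowel (*ijehi*, *bume*, *lua*).
*lokra* — last vowel /a/ (an unrounded vowel) → -a → *lokraa*.

lokraa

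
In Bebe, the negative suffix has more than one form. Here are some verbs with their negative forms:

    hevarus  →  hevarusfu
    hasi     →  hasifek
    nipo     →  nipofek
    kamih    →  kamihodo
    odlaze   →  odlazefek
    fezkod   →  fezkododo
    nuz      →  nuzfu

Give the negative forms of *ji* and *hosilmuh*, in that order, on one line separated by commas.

Looking at the final sound of each stem: -fu when the stem ends in a sibilant (*hevarus*, *nuz*); -odo when the stem ends in a non-sibilant consonant (*kamih*, *fezkod*); -fek when the stem ends in a vowel (*hasi*, *nipo*, *odlaze*).
*ji* — final sound /i/ (a vowel) → -fek → *jifek*.
Since the final sound of *hosilmuh* is /h/ (a non-sibilant consonant), it takes -odo, giving *hosilmuhodo*.

jifek, hosilmuhodo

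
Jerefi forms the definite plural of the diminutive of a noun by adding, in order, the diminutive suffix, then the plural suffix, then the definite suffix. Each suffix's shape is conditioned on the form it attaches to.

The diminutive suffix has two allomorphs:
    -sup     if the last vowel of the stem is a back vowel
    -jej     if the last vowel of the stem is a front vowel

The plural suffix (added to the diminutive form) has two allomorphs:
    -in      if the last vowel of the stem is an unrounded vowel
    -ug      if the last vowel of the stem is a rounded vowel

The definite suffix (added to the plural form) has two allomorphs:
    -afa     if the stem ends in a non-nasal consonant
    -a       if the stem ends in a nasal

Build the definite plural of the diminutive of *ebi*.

*ebi*: last vowel = /i/, a front vowel → -jej → *ebijej*.
The diminutive form *ebijej*: last vowel = /e/, an unrounded vowel → -in → *ebijejin*.
The plural form *ebijejin* — final consonant /n/ (a nasal) → -a → *ebijejina*.

ebijejina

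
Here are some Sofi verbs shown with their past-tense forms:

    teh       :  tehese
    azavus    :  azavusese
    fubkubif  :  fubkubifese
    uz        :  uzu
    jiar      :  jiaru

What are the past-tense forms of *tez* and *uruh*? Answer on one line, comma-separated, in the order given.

The alternation tracks the final consonant of the stem — -ese when the stem ends in a voiceless consonant (*teh*, *azavus*, *fubkubif*); -u when the stem ends in a voiced consonant (*uz*, *jiar*).
Since the final consonant of *tez* is /z/ (voiced), it takes -u, giving *tezu*.
Since the final consonant of *uruh* is /h/ (voiceless), it takes -ese, giving *uruhese*.

tezu, uruhese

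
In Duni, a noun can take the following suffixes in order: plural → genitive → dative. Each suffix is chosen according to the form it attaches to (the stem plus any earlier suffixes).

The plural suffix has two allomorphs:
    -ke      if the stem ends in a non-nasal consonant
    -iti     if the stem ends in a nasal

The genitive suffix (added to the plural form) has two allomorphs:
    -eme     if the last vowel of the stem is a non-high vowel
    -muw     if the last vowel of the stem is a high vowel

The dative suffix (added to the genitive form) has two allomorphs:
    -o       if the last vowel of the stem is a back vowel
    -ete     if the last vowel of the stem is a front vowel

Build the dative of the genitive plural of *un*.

Since the final consonant of *un* is /n/ (a nasal), it takes -iti, giving *uniti*.
The plural form *uniti* — last vowel /i/ (a high vowel) → -muw → *unitimuw*.
Since the last vowel of the genitive form *unitimuw* is /u/ (a back vowel), it takes -o, giving *unitimuwo*.

unitimuwo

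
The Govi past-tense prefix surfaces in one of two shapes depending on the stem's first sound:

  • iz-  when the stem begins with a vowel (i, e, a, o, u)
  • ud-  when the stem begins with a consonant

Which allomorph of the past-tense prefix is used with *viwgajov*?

ud-

The first sound of *viwgajov* is /v/, which is a consonant, so the prefix is ud-.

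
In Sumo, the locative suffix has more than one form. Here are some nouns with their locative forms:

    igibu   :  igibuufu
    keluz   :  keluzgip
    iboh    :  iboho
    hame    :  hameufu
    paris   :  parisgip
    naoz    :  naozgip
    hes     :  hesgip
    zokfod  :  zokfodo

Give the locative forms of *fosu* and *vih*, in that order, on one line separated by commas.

The alternation tracks the final sound of the stem — -gip when the stem ends in a sibilant (*keluz*, *paris*, *naoz*, *hes*); -o when the stem ends in a non-sibilant consonant (*iboh*, *zokfod*); -ufu when the stem ends in a vowel (*igibu*, *hame*).
*fosu*: final sound = /u/, a vowel → -ufu → *fosuufu*.
*vih* — final sound /h/ (a non-sibilant consonant) → -o → *viho*.

fosuufu, viho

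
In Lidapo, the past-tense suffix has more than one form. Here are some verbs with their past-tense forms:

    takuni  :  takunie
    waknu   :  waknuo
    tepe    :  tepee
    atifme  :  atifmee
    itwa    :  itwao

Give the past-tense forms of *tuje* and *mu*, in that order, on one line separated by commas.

The alternation tracks the last vowel of the stem — -e when the last vowel of the stem is a front vowel (*takuni*, *tepe*, *atifme*); -o when the last vowel of the stem is a back vowel (*waknu*, *itwa*).
*tuje* — last vowel /e/ (a front vowel) → -e → *tujee*.
Since the last vowel of *mu* is /u/ (a back vowel), it takes -o, giving *muo*.

tujee, muo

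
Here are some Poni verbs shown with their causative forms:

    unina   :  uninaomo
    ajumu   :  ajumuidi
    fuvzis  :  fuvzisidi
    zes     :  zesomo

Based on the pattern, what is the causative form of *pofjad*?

pofjadomo

The alternation tracks the last vowel of the stem — -idi when the last vowel of the stem is a high vowel (*ajumu*, *fuvzis*); -omo when the last vowel of the stem is a non-high vowel (*unina*, *zes*).
*pofjad* — last vowel /a/ (a non-high vowel) → -omo → *pofjadomo*.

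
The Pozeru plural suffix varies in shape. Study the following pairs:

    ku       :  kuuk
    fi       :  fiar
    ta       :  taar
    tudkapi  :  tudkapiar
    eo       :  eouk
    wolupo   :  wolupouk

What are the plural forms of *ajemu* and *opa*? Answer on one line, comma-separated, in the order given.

ajemuuk, opaar

The alternation tracks the last vowel of the stem — -uk when the last vowel of the stem is a rounded vowel (*ku*, *eo*, *wolupo*); -ar when the last vowel of the stem is an unrounded vowel (*fi*, *ta*, *tudkapi*).
The last vowel of *ajemu* is /u/, which is a rounded vowel, so the suffix is -uk, giving *ajemuuk*.
The last vowel of *opa* is /a/, which is an unrounded vowel, so the suffix is -ar, giving *opaar*.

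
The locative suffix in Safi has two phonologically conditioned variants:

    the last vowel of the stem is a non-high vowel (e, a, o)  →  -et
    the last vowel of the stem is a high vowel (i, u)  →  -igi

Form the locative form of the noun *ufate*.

Since the last vowel of *ufate* is /e/ (a non-high vowel), it takes -et, giving *ufateet*.

ufateet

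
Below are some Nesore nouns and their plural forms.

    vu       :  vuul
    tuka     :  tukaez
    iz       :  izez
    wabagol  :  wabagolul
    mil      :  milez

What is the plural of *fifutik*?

fifutikez

The alternation tracks the last vowel of the stem — -ul when the last vowel of the stem is a rounded vowel (*vu*, *wabagol*); -ez when the last vowel of the stem is an unrounded vowel (*tuka*, *iz*, *mil*).
*fifutik*: last vowel = /i/, an unrounded vowel → -ez → *fifutikez*.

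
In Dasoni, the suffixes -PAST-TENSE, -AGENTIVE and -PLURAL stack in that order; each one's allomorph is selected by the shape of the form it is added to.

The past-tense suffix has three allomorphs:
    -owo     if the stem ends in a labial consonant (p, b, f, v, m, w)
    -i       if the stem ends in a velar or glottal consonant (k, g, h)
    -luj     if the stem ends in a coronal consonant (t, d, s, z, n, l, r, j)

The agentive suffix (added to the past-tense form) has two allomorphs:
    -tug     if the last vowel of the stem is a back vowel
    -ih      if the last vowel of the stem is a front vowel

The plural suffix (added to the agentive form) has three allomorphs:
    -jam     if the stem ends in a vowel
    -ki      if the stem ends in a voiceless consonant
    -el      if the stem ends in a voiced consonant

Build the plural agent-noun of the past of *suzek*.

*suzek*: final consonant = /k/, velar/glottal → -i → *suzeki*.
The last vowel of the past-tense form *suzeki* is /i/, which is a front vowel, so the agentive suffix is -ih, giving *suzekiih*.
The agentive form *suzekiih* — final sound /h/ (a voiceless consonant) → -ki → *suzekiihki*.

suzekiihki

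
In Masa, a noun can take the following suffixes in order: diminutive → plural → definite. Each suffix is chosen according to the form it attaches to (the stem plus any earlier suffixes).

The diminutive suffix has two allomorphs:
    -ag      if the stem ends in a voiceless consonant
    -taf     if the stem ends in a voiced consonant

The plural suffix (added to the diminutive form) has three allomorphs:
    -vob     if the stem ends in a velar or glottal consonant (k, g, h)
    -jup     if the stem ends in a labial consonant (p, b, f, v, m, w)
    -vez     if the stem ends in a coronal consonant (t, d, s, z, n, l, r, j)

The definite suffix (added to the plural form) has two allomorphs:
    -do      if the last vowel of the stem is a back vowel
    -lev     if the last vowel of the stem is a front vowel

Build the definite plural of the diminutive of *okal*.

The final consonant of *okal* is /l/, which is voiced, so the diminutive suffix is -taf, giving *okaltaf*.
Since the final consonant of the diminutive form *okaltaf* is /f/ (labial), it takes -jup, giving *okaltafjup*.
The last vowel of the plural form *okaltafjup* is /u/, which is a back vowel, so the definite suffix is -do, giving *okaltafjupdo*.

okaltafjupdo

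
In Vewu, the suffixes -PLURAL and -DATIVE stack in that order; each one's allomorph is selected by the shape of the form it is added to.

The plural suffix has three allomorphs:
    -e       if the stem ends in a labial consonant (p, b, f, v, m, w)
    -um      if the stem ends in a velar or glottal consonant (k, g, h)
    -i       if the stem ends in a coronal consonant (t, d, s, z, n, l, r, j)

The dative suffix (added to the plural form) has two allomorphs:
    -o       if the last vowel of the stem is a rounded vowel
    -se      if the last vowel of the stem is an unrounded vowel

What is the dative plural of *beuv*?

beuvese

Since the final consonant of *beuv* is /v/ (labial), it takes -e, giving *beuve*.
The plural form *beuve*: last vowel = /e/, an unrounded vowel → -se → *beuvese*.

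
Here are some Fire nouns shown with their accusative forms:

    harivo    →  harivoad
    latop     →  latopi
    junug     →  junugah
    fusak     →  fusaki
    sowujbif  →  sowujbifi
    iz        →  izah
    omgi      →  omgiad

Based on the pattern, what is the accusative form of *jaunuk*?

jaunuki

The pattern is voicing of the final sound: -i when the stem ends in a voiceless consonant (*latop*, *fusak*, *sowujbif*); -ah when the stem ends in a voiced consonant (*junug*, *iz*); -ad when the stem ends in a vowel (*harivo*, *omgi*).
Since the final sound of *jaunuk* is /k/ (a voiceless consonant), it takes -i, giving *jaunuki*.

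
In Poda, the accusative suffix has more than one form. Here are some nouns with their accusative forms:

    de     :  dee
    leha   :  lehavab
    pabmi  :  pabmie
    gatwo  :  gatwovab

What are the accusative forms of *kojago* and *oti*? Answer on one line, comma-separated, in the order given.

The pattern is front/back vowel harmony: -e when the last vowel of the stem is a front vowel (*de*, *pabmi*); -vab when the last vowel of the stem is a back vowel (*leha*, *gatwo*).
*kojago*: last vowel = /o/, a back vowel → -vab → *kojagovab*.
*oti* — last vowel /i/ (a front vowel) → -e → *otie*.

kojagovab, otie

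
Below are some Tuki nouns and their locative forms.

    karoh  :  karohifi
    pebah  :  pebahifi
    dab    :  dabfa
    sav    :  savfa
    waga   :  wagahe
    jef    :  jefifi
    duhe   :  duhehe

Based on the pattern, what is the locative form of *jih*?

jihifi

The alternation tracks the final sound of the stem — -ifi when the stem ends in a voiceless consonant (*karoh*, *pebah*, *jef*); -fa when the stem ends in a voiced consonant (*dab*, *sav*); -he when the stem ends in a vowel (*waga*, *duhe*).
The final sound of *jih* is /h/, which is a voiceless consonant, so the suffix is -ifi, giving *jihifi*.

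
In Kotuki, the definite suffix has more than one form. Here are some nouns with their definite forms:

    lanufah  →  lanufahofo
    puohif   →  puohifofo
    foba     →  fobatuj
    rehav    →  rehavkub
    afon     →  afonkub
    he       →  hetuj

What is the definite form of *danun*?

The alternation tracks the final sound of the stem — -ofo when the stem ends in a voiceless consonant (*lanufah*, *puohif*); -kub when the stem ends in a voiced consonant (*rehav*, *afon*); -tuj when the stem ends in a vowel (*foba*, *he*).
Since the final sound of *danun* is /n/ (a voiced consonant), it takes -kub, giving *danunkub*.

danunkub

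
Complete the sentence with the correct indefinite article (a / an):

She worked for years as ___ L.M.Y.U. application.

The indefinite article is chosen by the initial *sound* of the following word, not its spelling.
The initialism *L.M.Y.U.* is read letter by letter; the first letter, L, is pronounced /ɛl/, which begins with a vowel sound.
So the article is *an*: She worked for years as an L.M.Y.U. application.

an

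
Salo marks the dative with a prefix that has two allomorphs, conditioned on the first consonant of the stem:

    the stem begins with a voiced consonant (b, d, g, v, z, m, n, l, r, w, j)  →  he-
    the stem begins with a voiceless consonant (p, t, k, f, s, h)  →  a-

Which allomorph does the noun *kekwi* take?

Since the first consonant of *kekwi* is /k/ (voiceless), it takes a-.

a-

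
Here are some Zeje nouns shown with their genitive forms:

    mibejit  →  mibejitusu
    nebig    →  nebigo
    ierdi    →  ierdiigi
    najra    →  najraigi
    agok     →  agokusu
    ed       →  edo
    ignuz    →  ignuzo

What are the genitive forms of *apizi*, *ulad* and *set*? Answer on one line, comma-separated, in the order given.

apiziigi, ulado, setusu

The alternation tracks the final sound of the stem — -usu when the stem ends in a voiceless consonant (*mibejit*, *agok*); -o when the stem ends in a voiced consonant (*nebig*, *ed*, *ignuz*); -igi when the stem ends in a vowel (*ierdi*, *najra*).
The final sound of *apizi* is /i/, which is a vowel, so the suffix is -igi, giving *apiziigi*.
Since the final sound of *ulad* is /d/ (a voiced consonant), it takes -o, giving *ulado*.
Since the final sound of *set* is /t/ (a voiceless consonant), it takes -usu, giving *setusu*.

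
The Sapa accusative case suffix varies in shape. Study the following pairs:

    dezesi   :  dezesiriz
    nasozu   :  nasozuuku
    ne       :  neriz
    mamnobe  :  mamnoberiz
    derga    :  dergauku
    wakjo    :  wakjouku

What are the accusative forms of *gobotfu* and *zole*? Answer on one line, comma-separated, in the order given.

The suffix is conditioned by the last vowel: -riz when the last vowel of the stem is a front vowel (*dezesi*, *ne*, *mamnobe*); -uku when the last vowel of the stem is a back vowel (*nasozu*, *derga*, *wakjo*).
*gobotfu*: last vowel = /u/, a back vowel → -uku → *gobotfuuku*.
*zole*: last vowel = /e/, a front vowel → -riz → *zoleriz*.

gobotfuuku, zoleriz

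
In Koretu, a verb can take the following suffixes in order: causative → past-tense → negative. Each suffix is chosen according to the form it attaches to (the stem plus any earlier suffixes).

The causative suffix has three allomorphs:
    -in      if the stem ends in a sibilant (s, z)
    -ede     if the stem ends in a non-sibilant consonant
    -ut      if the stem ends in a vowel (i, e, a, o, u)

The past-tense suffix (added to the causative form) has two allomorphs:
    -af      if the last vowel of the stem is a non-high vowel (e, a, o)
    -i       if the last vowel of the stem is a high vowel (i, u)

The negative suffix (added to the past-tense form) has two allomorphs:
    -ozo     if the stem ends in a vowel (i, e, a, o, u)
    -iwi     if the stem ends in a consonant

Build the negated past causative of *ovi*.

oviutiozo

*ovi* — final sound /i/ (a vowel) → -ut → *oviut*.
The causative form *oviut*: last vowel = /u/, a high vowel → -i → *oviuti*.
The final sound of the past-tense form *oviuti* is /i/, which is a vowel, so the negative suffix is -ozo, giving *oviutiozo*.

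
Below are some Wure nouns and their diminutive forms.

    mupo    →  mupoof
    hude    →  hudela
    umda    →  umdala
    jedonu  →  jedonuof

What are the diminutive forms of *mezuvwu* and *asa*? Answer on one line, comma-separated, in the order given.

mezuvwuof, asala

The pattern is rounding harmony: -of when the last vowel of the stem is a rounded vowel (*mupo*, *jedonu*); -la when the last vowel of the stem is an unrounded vowel (*hude*, *umda*).
*mezuvwu*: last vowel = /u/, a rounded vowel → -of → *mezuvwuof*.
*asa* — last vowel /a/ (an unrounded vowel) → -la → *asala*.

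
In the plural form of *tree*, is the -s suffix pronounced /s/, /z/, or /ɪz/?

/z/

The stem *tree* ends in a voiced non-sibilant sound.
The plural suffix surfaces as /ɪz/ after sibilants, /s/ after other voiceless consonants, and /z/ after other voiced sounds.
So the plural -s on *tree* is pronounced /z/.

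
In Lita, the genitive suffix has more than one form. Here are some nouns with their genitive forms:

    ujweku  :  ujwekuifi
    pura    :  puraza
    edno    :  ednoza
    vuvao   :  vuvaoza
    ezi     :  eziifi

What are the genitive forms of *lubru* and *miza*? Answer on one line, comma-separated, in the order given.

Looking at the last vowel of each stem: -ifi when the last vowel of the stem is a high vowel (*ujweku*, *ezi*); -za when the last vowel of the stem is a non-high vowel (*pura*, *edno*, *vuvao*).
The last vowel of *lubru* is /u/, which is a high vowel, so the suffix is -ifi, giving *lubruifi*.
*miza* — last vowel /a/ (a non-high vowel) → -za → *mizaza*.

lubruifi, mizaza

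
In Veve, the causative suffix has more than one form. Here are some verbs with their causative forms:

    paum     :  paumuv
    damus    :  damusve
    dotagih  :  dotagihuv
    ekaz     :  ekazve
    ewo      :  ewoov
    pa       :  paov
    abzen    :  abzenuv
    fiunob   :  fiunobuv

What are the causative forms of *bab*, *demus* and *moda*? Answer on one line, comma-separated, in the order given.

The alternation tracks the final sound of the stem — -ve when the stem ends in a sibilant (*damus*, *ekaz*); -uv when the stem ends in a non-sibilant consonant (*paum*, *dotagih*, *abzen*, *fiunob*); -ov when the stem ends in a vowel (*ewo*, *pa*).
*bab* — final sound /b/ (a non-sibilant consonant) → -uv → *babuv*.
The final sound of *demus* is /s/, which is a sibilant, so the suffix is -ve, giving *demusve*.
Since the final sound of *moda* is /a/ (a vowel), it takes -ov, giving *modaov*.

babuv, demusve, modaov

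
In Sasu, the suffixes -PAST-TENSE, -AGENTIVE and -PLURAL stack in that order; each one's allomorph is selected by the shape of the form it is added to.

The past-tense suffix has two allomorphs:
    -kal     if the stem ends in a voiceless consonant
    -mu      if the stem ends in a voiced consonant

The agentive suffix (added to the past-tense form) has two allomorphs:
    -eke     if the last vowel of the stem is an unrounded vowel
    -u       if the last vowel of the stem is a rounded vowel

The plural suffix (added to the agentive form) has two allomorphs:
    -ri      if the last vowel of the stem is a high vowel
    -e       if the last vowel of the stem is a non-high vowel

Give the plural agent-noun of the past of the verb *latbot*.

The final consonant of *latbot* is /t/, which is voiceless, so the past-tense suffix is -kal, giving *latbotkal*.
Since the last vowel of the past-tense form *latbotkal* is /a/ (an unrounded vowel), it takes -eke, giving *latbotkaleke*.
The last vowel of the agentive form *latbotkaleke* is /e/, which is a non-high vowel, so the plural suffix is -e, giving *latbotkalekee*.

latbotkalekee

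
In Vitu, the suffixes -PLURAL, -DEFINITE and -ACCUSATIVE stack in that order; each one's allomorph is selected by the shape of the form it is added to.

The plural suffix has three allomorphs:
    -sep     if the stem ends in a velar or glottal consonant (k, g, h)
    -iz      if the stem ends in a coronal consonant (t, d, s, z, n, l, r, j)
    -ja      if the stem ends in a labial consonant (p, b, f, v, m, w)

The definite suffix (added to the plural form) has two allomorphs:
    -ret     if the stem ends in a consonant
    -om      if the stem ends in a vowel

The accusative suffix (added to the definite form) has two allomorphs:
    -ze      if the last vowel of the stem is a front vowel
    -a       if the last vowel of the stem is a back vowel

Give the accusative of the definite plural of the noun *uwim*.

uwimjaoma

Since the final consonant of *uwim* is /m/ (labial), it takes -ja, giving *uwimja*.
Since the final sound of the plural form *uwimja* is /a/ (a vowel), it takes -om, giving *uwimjaom*.
The definite form *uwimjaom*: last vowel = /o/, a back vowel → -a → *uwimjaoma*.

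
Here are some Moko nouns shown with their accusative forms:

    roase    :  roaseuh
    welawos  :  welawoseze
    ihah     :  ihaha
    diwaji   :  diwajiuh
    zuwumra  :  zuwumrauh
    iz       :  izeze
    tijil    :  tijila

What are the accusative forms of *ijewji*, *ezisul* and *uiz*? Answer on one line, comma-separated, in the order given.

The alternation tracks the final sound of the stem — -eze when the stem ends in a sibilant (*welawos*, *iz*); -a when the stem ends in a non-sibilant consonant (*ihah*, *tijil*); -uh when the stem ends in a vowel (*roase*, *diwaji*, *zuwumra*).
*ijewji* — final sound /i/ (a vowel) → -uh → *ijewjiuh*.
Since the final sound of *ezisul* is /l/ (a non-sibilant consonant), it takes -a, giving *ezisula*.
*uiz* — final sound /z/ (a sibilant) → -eze → *uizeze*.

ijewjiuh, ezisula, uizeze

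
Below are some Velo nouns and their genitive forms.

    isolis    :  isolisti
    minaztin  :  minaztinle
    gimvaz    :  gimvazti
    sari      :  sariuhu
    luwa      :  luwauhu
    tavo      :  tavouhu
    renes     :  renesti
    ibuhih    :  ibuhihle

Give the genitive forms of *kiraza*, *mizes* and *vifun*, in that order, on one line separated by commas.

kirazauhu, mizesti, vifunle

The alternation tracks the final sound of the stem — -ti when the stem ends in a sibilant (*isolis*, *gimvaz*, *renes*); -le when the stem ends in a non-sibilant consonant (*minaztin*, *ibuhih*); -uhu when the stem ends in a vowel (*sari*, *luwa*, *tavo*).
The final sound of *kiraza* is /a/, which is a vowel, so the suffix is -uhu, giving *kirazauhu*.
Since the final sound of *mizes* is /s/ (a sibilant), it takes -ti, giving *mizesti*.
Since the final sound of *vifun* is /n/ (a non-sibilant consonant), it takes -le, giving *vifunle*.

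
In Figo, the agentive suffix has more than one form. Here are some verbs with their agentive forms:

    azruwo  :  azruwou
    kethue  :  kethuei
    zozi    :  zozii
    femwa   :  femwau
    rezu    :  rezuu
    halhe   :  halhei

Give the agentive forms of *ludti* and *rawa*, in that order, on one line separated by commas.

The suffix is conditioned by the last vowel: -i when the last vowel of the stem is a front vowel (*kethue*, *zozi*, *halhe*); -u when the last vowel of the stem is a back vowel (*azruwo*, *femwa*, *rezu*).
*ludti*: last vowel = /i/, a front vowel → -i → *ludtii*.
The last vowel of *rawa* is /a/, which is a back vowel, so the suffix is -u, giving *rawau*.

ludtii, rawau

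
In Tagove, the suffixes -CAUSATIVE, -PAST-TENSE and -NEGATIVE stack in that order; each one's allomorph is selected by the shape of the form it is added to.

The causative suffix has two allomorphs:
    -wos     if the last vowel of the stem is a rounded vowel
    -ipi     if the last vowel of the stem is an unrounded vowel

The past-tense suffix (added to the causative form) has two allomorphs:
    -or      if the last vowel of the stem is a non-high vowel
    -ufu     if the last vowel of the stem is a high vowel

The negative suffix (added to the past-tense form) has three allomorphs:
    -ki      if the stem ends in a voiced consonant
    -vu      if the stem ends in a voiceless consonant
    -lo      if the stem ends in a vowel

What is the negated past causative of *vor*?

vorwosorki

*vor* — last vowel /o/ (a rounded vowel) → -wos → *vorwos*.
Since the last vowel of the causative form *vorwos* is /o/ (a non-high vowel), it takes -or, giving *vorwosor*.
Since the final sound of the past-tense form *vorwosor* is /r/ (a voiced consonant), it takes -ki, giving *vorwosorki*.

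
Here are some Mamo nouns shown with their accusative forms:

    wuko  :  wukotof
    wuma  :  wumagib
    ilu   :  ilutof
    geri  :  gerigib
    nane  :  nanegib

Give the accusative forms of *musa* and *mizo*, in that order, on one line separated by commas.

musagib, mizotof

Looking at the last vowel of each stem: -tof when the last vowel of the stem is a rounded vowel (*wuko*, *ilu*); -gib when the last vowel of the stem is an unrounded vowel (*wuma*, *geri*, *nane*).
*musa*: last vowel = /a/, an unrounded vowel → -gib → *musagib*.
*mizo* — last vowel /o/ (a rounded vowel) → -tof → *mizotof*.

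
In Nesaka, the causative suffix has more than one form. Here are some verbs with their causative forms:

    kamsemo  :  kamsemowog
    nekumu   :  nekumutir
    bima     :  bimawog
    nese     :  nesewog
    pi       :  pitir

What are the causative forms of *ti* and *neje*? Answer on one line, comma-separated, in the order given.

The pattern is height harmony: -tir when the last vowel of the stem is a high vowel (*nekumu*, *pi*); -wog when the last vowel of the stem is a non-high vowel (*kamsemo*, *bima*, *nese*).
Since the last vowel of *ti* is /i/ (a high vowel), it takes -tir, giving *titir*.
*neje* — last vowel /e/ (a non-high vowel) → -wog → *nejewog*.

titir, nejewog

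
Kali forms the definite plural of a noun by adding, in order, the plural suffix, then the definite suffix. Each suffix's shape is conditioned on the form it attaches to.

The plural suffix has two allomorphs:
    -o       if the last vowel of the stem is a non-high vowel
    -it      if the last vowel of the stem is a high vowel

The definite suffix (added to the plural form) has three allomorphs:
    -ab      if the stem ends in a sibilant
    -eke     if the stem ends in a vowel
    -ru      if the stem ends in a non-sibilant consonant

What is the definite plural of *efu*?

efuitru

*efu*: last vowel = /u/, a high vowel → -it → *efuit*.
The plural form *efuit* — final sound /t/ (a non-sibilant consonant) → -ru → *efuitru*.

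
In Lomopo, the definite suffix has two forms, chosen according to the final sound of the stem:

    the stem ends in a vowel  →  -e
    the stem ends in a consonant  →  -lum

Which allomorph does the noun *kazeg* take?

-lum

*kazeg* — final sound /g/ (a consonant) → -lum.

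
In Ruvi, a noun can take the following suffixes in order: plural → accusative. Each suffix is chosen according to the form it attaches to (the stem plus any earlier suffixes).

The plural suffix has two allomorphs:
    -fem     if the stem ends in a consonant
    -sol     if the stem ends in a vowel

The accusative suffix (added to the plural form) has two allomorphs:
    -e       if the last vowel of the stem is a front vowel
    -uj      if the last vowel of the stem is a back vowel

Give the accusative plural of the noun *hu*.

The final sound of *hu* is /u/, which is a vowel, so the plural suffix is -sol, giving *husol*.
The plural form *husol* — last vowel /o/ (a back vowel) → -uj → *husoluj*.

husoluj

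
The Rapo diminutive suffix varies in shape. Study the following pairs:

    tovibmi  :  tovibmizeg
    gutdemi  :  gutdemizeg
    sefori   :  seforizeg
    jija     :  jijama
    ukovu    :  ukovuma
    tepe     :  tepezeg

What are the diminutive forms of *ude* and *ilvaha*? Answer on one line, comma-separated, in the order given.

udezeg, ilvahama

The suffix is conditioned by the last vowel: -zeg when the last vowel of the stem is a front vowel (*tovibmi*, *gutdemi*, *sefori*, *tepe*); -ma when the last vowel of the stem is a back vowel (*jija*, *ukovu*).
*ude* — last vowel /e/ (a front vowel) → -zeg → *udezeg*.
*ilvaha*: last vowel = /a/, a back vowel → -ma → *ilvahama*.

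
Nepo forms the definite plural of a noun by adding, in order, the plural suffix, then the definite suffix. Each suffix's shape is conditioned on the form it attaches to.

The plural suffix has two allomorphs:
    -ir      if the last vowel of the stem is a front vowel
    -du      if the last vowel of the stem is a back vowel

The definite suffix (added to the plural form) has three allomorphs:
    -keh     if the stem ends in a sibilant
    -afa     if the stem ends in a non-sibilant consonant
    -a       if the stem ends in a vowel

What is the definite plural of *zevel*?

zevelirafa

The last vowel of *zevel* is /e/, which is a front vowel, so the plural suffix is -ir, giving *zevelir*.
The plural form *zevelir*: final sound = /r/, a non-sibilant consonant → -afa → *zevelirafa*.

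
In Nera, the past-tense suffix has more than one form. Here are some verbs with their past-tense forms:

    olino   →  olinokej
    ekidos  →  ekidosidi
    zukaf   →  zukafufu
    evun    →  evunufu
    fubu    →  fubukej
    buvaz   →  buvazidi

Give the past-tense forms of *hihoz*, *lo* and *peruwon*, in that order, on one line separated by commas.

hihozidi, lokej, peruwonufu

The pattern is sibilance of the final sound: -idi when the stem ends in a sibilant (*ekidos*, *buvaz*); -ufu when the stem ends in a non-sibilant consonant (*zukaf*, *evun*); -kej when the stem ends in a vowel (*olino*, *fubu*).
The final sound of *hihoz* is /z/, which is a sibilant, so the suffix is -idi, giving *hihozidi*.
*lo* — final sound /o/ (a vowel) → -kej → *lokej*.
Since the final sound of *peruwon* is /n/ (a non-sibilant consonant), it takes -ufu, giving *peruwonufu*.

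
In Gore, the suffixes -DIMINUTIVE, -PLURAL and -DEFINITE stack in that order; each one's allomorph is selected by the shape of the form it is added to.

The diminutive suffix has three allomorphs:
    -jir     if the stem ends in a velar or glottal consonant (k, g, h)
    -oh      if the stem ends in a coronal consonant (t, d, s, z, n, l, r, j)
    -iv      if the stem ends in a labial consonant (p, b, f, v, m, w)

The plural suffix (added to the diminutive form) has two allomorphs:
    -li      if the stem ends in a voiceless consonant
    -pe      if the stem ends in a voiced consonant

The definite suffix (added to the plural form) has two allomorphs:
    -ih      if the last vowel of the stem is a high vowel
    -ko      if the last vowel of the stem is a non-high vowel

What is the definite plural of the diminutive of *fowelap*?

The final consonant of *fowelap* is /p/, which is labial, so the diminutive suffix is -iv, giving *fowelapiv*.
The diminutive form *fowelapiv* — final consonant /v/ (voiced) → -pe → *fowelapivpe*.
The last vowel of the plural form *fowelapivpe* is /e/, which is a non-high vowel, so the definite suffix is -ko, giving *fowelapivpeko*.

fowelapivpeko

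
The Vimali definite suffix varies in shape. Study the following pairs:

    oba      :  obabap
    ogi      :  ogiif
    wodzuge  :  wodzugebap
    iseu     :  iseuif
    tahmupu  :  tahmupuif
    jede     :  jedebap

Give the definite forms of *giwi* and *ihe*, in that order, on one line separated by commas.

giwiif, ihebap

Looking at the last vowel of each stem: -if when the last vowel of the stem is a high vowel (*ogi*, *iseu*, *tahmupu*); -bap when the last vowel of the stem is a non-high vowel (*oba*, *wodzuge*, *jede*).
*giwi* — last vowel /i/ (a high vowel) → -if → *giwiif*.
*ihe* — last vowel /e/ (a non-high vowel) → -bap → *ihebap*.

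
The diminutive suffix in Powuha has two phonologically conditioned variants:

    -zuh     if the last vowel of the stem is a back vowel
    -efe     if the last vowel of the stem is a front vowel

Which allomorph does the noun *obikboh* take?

-zuh

*obikboh* — last vowel /o/ (a back vowel) → -zuh.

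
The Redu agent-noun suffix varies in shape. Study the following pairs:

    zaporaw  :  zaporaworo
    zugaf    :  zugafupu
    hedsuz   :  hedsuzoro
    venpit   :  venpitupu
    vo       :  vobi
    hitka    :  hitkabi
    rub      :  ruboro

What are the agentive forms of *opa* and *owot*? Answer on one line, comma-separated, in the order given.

The pattern is voicing of the final sound: -upu when the stem ends in a voiceless consonant (*zugaf*, *venpit*); -oro when the stem ends in a voiced consonant (*zaporaw*, *hedsuz*, *rub*); -bi when the stem ends in a vowel (*vo*, *hitka*).
The final sound of *opa* is /a/, which is a vowel, so the suffix is -bi, giving *opabi*.
*owot*: final sound = /t/, a voiceless consonant → -upu → *owotupu*.

opabi, owotupu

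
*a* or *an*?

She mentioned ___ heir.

The indefinite article is chosen by the initial *sound* of the following word, not its spelling.
*heir* begins with the sound /ɛ/ (silent h) — a vowel sound.
So the article is *an*: She mentioned an heir.

an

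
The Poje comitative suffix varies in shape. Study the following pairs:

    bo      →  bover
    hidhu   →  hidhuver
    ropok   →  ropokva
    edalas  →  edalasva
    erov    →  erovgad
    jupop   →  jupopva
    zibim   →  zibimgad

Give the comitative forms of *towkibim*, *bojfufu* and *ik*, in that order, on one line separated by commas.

Looking at the final sound of each stem: -va when the stem ends in a voiceless consonant (*ropok*, *edalas*, *jupop*); -gad when the stem ends in a voiced consonant (*erov*, *zibim*); -ver when the stem ends in a vowel (*bo*, *hidhu*).
*towkibim* — final sound /m/ (a voiced consonant) → -gad → *towkibimgad*.
Since the final sound of *bojfufu* is /u/ (a vowel), it takes -ver, giving *bojfufuver*.
The final sound of *ik* is /k/, which is a voiceless consonant, so the suffix is -va, giving *ikva*.

towkibimgad, bojfufuver, ikva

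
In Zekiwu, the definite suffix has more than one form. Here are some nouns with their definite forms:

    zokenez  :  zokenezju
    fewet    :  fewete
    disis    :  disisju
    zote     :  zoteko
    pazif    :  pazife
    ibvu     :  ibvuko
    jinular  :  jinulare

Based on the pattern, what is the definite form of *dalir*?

dalire

The pattern is sibilance of the final sound: -ju when the stem ends in a sibilant (*zokenez*, *disis*); -e when the stem ends in a non-sibilant consonant (*fewet*, *pazif*, *jinular*); -ko when the stem ends in a vowel (*zote*, *ibvu*).
Since the final sound of *dalir* is /r/ (a non-sibilant consonant), it takes -e, giving *dalire*.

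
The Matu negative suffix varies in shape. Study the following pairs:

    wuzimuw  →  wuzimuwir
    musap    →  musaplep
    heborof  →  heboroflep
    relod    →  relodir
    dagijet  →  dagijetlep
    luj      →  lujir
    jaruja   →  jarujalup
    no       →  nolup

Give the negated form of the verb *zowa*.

zowalup

The alternation tracks the final sound of the stem — -lep when the stem ends in a voiceless consonant (*musap*, *heborof*, *dagijet*); -ir when the stem ends in a voiced consonant (*wuzimuw*, *relod*, *luj*); -lup when the stem ends in a vowel (*jaruja*, *no*).
*zowa*: final sound = /a/, a vowel → -lup → *zowalup*.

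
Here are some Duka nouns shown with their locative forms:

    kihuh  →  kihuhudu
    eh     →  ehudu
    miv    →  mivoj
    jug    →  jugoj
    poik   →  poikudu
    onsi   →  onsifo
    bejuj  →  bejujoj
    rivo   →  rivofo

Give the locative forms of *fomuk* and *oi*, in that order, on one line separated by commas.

fomukudu, oifo

Looking at the final sound of each stem: -udu when the stem ends in a voiceless consonant (*kihuh*, *eh*, *poik*); -oj when the stem ends in a voiced consonant (*miv*, *jug*, *bejuj*); -fo when the stem ends in a vowel (*onsi*, *rivo*).
*fomuk*: final sound = /k/, a voiceless consonant → -udu → *fomukudu*.
*oi*: final sound = /i/, a vowel → -fo → *oifo*.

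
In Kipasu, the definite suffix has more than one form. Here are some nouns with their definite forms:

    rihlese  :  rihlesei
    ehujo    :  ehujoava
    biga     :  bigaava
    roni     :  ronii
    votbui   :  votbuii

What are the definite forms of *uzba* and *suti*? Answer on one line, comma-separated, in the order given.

uzbaava, sutii

The alternation tracks the last vowel of the stem — -i when the last vowel of the stem is a front vowel (*rihlese*, *roni*, *votbui*); -ava when the last vowel of the stem is a back vowel (*ehujo*, *biga*).
Since the last vowel of *uzba* is /a/ (a back vowel), it takes -ava, giving *uzbaava*.
The last vowel of *suti* is /i/, which is a front vowel, so the suffix is -i, giving *sutii*.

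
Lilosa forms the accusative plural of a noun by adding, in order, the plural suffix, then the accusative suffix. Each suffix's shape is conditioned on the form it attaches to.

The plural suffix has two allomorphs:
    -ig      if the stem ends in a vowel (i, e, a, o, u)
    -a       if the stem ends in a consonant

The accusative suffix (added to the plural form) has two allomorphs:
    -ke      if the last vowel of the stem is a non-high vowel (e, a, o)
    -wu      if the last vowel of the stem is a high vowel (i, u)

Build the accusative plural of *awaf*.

Since the final sound of *awaf* is /f/ (a consonant), it takes -a, giving *awafa*.
The plural form *awafa* — last vowel /a/ (a non-high vowel) → -ke → *awafake*.

awafake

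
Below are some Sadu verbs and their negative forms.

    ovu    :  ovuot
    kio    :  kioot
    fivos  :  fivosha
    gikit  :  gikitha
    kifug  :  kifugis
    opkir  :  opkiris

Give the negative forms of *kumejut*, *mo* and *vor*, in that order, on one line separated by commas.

Looking at the final sound of each stem: -ha when the stem ends in a voiceless consonant (*fivos*, *gikit*); -is when the stem ends in a voiced consonant (*kifug*, *opkir*); -ot when the stem ends in a vowel (*ovu*, *kio*).
*kumejut* — final sound /t/ (a voiceless consonant) → -ha → *kumejutha*.
*mo* — final sound /o/ (a vowel) → -ot → *moot*.
The final sound of *vor* is /r/, which is a voiced consonant, so the suffix is -is, giving *voris*.

kumejutha, moot, voris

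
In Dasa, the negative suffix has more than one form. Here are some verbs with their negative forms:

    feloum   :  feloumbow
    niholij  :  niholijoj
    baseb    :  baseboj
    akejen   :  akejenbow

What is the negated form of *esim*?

Looking at the final consonant of each stem: -bow when the stem ends in a nasal (*feloum*, *akejen*); -oj when the stem ends in a non-nasal consonant (*niholij*, *baseb*).
*esim* — final consonant /m/ (a nasal) → -bow → *esimbow*.

esimbow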